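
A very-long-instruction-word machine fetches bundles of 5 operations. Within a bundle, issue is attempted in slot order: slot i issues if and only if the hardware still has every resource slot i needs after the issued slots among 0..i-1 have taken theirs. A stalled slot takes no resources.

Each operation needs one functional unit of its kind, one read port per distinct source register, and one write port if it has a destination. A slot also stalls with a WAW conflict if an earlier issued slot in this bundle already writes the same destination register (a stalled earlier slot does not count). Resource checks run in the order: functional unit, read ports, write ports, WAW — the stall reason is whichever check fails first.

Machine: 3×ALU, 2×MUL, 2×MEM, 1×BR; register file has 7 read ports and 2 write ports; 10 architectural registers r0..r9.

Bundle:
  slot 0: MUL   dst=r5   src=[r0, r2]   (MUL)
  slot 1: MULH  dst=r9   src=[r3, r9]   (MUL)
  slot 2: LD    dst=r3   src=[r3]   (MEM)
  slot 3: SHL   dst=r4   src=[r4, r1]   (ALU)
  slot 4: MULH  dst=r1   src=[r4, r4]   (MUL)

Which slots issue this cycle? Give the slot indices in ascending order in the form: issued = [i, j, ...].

#0 MUL src=r0,r2 dispatched  <A:3 Mu:1 Ld:2 B:1 rd:5 wr:1>
#1 MUL src=r3,r9 dispatched  <A:3 Mu:0 Ld:2 B:1 rd:3 wr:0>
#2 MEM src=r3 held:WR_PORT  <A:3 Mu:0 Ld:2 B:1 rd:3 wr:0>
#3 ALU src=r4,r1 held:WR_PORT  <A:3 Mu:0 Ld:2 B:1 rd:3 wr:0>
#4 MUL src=r4,r4 held:FU  <A:3 Mu:0 Ld:2 B:1 rd:3 wr:0>

issued = [0, 1]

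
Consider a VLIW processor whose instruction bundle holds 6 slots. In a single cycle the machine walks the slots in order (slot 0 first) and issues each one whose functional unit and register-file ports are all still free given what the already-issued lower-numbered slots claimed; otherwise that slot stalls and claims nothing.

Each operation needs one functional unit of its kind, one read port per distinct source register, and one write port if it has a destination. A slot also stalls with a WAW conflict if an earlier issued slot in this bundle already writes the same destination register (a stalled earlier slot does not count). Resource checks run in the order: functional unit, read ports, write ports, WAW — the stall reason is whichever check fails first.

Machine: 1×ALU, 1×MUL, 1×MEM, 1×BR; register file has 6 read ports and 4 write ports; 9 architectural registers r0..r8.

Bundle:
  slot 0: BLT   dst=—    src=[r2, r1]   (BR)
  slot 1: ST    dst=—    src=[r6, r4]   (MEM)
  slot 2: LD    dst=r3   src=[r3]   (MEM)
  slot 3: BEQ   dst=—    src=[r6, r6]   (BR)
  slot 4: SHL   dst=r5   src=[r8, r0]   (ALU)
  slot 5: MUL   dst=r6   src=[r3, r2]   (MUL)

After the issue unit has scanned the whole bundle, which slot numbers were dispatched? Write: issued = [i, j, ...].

[0] BR needs rd=2 wr=0: ok; after: ALU=1 MUL=1 MEM=1 BR=0, R=4, W=4
[1] MEM needs rd=2 wr=0: ok; after: ALU=1 MUL=1 MEM=0 BR=0, R=2, W=4
[2] MEM needs rd=1 wr=1: FU; after: ALU=1 MUL=1 MEM=0 BR=0, R=2, W=4
[3] BR needs rd=1 wr=0: FU; after: ALU=1 MUL=1 MEM=0 BR=0, R=2, W=4
[4] ALU needs rd=2 wr=1: ok; after: ALU=0 MUL=1 MEM=0 BR=0, R=0, W=3
[5] MUL needs rd=2 wr=1: RD_PORT; after: ALU=0 MUL=1 MEM=0 BR=0, R=0, W=3

issued = [0, 1, 4]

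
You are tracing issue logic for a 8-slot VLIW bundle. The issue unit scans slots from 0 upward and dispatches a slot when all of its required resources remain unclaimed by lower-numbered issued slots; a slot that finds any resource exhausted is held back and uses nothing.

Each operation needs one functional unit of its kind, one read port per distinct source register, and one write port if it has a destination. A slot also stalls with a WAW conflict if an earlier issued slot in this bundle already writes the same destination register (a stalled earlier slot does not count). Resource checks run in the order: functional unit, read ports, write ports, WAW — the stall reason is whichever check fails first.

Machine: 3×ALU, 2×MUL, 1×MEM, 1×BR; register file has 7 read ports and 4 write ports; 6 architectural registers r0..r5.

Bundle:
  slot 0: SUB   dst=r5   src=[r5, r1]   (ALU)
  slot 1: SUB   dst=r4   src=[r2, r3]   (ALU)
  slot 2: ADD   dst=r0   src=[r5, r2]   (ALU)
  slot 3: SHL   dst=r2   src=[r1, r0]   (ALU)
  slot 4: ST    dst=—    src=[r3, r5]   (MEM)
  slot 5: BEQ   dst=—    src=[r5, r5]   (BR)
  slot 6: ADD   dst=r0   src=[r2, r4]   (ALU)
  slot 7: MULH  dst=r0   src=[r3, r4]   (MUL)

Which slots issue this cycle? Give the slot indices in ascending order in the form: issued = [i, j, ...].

issued = [0, 1, 2, 5]

[0] ALU needs rd=2 wr=1: ok; after: ALU=2 MUL=2 MEM=1 BR=1, R=5, W=3
[1] ALU needs rd=2 wr=1: ok; after: ALU=1 MUL=2 MEM=1 BR=1, R=3, W=2
[2] ALU needs rd=2 wr=1: ok; after: ALU=0 MUL=2 MEM=1 BR=1, R=1, W=1
[3] ALU needs rd=2 wr=1: FU; after: ALU=0 MUL=2 MEM=1 BR=1, R=1, W=1
[4] MEM needs rd=2 wr=0: RD_PORT; after: ALU=0 MUL=2 MEM=1 BR=1, R=1, W=1
[5] BR needs rd=1 wr=0: ok; after: ALU=0 MUL=2 MEM=1 BR=0, R=0, W=1
[6] ALU needs rd=2 wr=1: FU; after: ALU=0 MUL=2 MEM=1 BR=0, R=0, W=1
[7] MUL needs rd=2 wr=1: RD_PORT; after: ALU=0 MUL=2 MEM=1 BR=0, R=0, W=1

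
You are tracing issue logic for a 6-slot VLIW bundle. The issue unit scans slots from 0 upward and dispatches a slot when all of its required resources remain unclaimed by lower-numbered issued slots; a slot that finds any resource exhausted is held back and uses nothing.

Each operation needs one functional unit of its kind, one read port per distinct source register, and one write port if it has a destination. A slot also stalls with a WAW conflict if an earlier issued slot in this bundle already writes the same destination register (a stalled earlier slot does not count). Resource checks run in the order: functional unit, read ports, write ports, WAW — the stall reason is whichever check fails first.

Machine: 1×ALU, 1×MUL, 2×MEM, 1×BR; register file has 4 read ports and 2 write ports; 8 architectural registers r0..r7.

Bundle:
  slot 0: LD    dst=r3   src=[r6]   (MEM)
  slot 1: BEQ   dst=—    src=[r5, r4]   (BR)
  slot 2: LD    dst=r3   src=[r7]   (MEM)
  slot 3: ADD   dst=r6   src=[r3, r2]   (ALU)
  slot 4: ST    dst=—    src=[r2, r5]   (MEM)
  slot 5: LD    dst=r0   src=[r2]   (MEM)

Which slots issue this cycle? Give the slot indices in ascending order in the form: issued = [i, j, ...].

issued = [0, 1, 5]

(0) want 1×MEM +1rd +1wr — yes → AL1|MU1|ME1|BR1|rd3|wr1
(1) want 1×BR +2rd +0wr — yes → AL1|MU1|ME1|BR0|rd1|wr1
(2) want 1×MEM +1rd +1wr — WAW → AL1|MU1|ME1|BR0|rd1|wr1
(3) want 1×ALU +2rd +1wr — RD_PORT → AL1|MU1|ME1|BR0|rd1|wr1
(4) want 1×MEM +2rd +0wr — RD_PORT → AL1|MU1|ME1|BR0|rd1|wr1
(5) want 1×MEM +1rd +1wr — yes → AL1|MU1|ME0|BR0|rd0|wr0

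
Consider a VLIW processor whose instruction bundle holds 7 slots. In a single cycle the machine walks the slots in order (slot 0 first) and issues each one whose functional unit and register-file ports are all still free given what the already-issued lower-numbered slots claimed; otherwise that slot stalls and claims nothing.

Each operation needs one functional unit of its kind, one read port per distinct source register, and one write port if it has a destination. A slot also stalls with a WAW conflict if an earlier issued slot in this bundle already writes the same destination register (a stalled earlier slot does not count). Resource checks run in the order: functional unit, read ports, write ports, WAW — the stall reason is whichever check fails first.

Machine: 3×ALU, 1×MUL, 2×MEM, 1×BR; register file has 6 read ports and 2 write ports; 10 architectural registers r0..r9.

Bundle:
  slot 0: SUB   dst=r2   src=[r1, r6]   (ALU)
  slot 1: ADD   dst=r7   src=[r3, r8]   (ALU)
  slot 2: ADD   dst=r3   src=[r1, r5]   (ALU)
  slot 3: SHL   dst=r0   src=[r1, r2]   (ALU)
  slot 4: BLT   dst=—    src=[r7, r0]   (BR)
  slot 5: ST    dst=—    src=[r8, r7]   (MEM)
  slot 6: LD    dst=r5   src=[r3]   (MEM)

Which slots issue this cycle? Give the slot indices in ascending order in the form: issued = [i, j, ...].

(0) want 1×ALU +2rd +1wr — yes → AL2|MU1|ME2|BR1|rd4|wr1
(1) want 1×ALU +2rd +1wr — yes → AL1|MU1|ME2|BR1|rd2|wr0
(2) want 1×ALU +2rd +1wr — WR_PORT → AL1|MU1|ME2|BR1|rd2|wr0
(3) want 1×ALU +2rd +1wr — WR_PORT → AL1|MU1|ME2|BR1|rd2|wr0
(4) want 1×BR +2rd +0wr — yes → AL1|MU1|ME2|BR0|rd0|wr0
(5) want 1×MEM +2rd +0wr — RD_PORT → AL1|MU1|ME2|BR0|rd0|wr0
(6) want 1×MEM +1rd +1wr — RD_PORT → AL1|MU1|ME2|BR0|rd0|wr0

issued = [0, 1, 4]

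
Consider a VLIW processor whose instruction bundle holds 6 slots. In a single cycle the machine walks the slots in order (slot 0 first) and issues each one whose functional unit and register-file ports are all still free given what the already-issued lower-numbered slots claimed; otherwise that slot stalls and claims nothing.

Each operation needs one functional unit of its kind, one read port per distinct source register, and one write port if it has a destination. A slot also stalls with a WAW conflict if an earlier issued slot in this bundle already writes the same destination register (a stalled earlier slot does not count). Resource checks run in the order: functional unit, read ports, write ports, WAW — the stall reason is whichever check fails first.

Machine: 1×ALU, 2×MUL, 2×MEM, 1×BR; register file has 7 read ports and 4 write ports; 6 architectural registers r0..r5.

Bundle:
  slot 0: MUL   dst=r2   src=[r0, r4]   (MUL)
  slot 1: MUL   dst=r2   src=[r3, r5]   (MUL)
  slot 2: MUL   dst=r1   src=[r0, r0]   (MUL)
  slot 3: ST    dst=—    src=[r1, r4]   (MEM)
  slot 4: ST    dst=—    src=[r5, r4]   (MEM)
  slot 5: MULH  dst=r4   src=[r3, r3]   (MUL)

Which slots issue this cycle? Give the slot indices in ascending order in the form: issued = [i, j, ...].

issued = [0, 2, 3, 4]

slot 0 (MUL): ISSUE — free A1,Mu1,Ld2,B1 rp5 wp3
slot 1 (MUL): stall WAW — free A1,Mu1,Ld2,B1 rp5 wp3
slot 2 (MUL): ISSUE — free A1,Mu0,Ld2,B1 rp4 wp2
slot 3 (MEM): ISSUE — free A1,Mu0,Ld1,B1 rp2 wp2
slot 4 (MEM): ISSUE — free A1,Mu0,Ld0,B1 rp0 wp2
slot 5 (MUL): stall FU — free A1,Mu0,Ld0,B1 rp0 wp2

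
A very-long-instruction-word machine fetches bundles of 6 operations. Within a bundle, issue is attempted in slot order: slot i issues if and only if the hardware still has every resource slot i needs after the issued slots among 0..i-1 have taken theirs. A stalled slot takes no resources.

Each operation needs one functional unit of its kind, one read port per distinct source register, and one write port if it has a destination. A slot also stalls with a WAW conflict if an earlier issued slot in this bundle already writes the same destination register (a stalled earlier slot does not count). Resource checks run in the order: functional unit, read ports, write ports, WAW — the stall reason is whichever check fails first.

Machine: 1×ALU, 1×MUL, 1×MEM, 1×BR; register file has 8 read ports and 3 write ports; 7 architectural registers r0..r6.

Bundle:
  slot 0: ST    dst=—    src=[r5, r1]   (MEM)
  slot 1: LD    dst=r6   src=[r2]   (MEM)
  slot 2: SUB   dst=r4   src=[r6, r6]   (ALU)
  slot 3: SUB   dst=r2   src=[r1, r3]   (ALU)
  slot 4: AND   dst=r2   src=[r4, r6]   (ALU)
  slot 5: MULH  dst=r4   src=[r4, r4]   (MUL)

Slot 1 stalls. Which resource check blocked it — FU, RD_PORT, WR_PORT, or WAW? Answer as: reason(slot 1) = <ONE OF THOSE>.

reason(slot 1) = FU

slot 0 (MEM): ISSUE — free A1,Mu1,Ld0,B1 rp6 wp3
slot 1 (MEM): stall FU — free A1,Mu1,Ld0,B1 rp6 wp3
slot 2 (ALU): ISSUE — free A0,Mu1,Ld0,B1 rp5 wp2
slot 3 (ALU): stall FU — free A0,Mu1,Ld0,B1 rp5 wp2
slot 4 (ALU): stall FU — free A0,Mu1,Ld0,B1 rp5 wp2
slot 5 (MUL): stall WAW — free A0,Mu1,Ld0,B1 rp5 wp2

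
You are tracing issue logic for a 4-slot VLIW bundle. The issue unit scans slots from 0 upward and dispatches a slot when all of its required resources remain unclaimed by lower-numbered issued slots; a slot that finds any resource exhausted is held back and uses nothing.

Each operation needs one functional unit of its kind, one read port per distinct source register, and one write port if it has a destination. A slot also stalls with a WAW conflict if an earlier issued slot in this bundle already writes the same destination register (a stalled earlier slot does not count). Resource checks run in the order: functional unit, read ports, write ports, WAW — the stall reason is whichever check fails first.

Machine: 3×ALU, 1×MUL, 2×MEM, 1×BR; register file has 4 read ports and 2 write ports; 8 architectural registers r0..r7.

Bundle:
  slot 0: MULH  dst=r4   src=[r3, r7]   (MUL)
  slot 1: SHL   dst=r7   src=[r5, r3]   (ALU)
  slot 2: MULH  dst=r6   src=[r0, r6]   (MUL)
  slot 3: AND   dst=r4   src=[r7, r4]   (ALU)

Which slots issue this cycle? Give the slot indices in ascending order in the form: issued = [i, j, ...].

slot 0 (MUL): ISSUE — free A3,Mu0,Ld2,B1 rp2 wp1
slot 1 (ALU): ISSUE — free A2,Mu0,Ld2,B1 rp0 wp0
slot 2 (MUL): stall FU — free A2,Mu0,Ld2,B1 rp0 wp0
slot 3 (ALU): stall RD_PORT — free A2,Mu0,Ld2,B1 rp0 wp0

issued = [0, 1]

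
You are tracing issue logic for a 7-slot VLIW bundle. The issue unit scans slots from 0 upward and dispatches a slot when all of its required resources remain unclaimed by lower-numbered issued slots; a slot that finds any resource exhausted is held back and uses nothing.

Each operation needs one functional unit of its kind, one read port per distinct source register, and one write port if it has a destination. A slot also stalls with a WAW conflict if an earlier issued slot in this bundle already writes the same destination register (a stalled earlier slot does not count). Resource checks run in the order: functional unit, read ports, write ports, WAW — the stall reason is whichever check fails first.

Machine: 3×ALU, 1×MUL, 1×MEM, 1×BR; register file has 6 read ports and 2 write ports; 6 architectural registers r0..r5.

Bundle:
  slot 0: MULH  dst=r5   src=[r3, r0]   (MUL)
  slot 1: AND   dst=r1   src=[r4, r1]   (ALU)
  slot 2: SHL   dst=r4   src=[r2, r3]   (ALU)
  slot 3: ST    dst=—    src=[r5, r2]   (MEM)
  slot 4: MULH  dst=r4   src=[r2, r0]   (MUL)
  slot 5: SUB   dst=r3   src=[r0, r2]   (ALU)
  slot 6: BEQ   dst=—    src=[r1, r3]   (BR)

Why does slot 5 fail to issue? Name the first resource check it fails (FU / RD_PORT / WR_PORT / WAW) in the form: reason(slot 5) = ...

reason(slot 5) = RD_PORT

[0] MUL needs rd=2 wr=1: ok; after: ALU=3 MUL=0 MEM=1 BR=1, R=4, W=1
[1] ALU needs rd=2 wr=1: ok; after: ALU=2 MUL=0 MEM=1 BR=1, R=2, W=0
[2] ALU needs rd=2 wr=1: WR_PORT; after: ALU=2 MUL=0 MEM=1 BR=1, R=2, W=0
[3] MEM needs rd=2 wr=0: ok; after: ALU=2 MUL=0 MEM=0 BR=1, R=0, W=0
[4] MUL needs rd=2 wr=1: FU; after: ALU=2 MUL=0 MEM=0 BR=1, R=0, W=0
[5] ALU needs rd=2 wr=1: RD_PORT; after: ALU=2 MUL=0 MEM=0 BR=1, R=0, W=0
[6] BR needs rd=2 wr=0: RD_PORT; after: ALU=2 MUL=0 MEM=0 BR=1, R=0, W=0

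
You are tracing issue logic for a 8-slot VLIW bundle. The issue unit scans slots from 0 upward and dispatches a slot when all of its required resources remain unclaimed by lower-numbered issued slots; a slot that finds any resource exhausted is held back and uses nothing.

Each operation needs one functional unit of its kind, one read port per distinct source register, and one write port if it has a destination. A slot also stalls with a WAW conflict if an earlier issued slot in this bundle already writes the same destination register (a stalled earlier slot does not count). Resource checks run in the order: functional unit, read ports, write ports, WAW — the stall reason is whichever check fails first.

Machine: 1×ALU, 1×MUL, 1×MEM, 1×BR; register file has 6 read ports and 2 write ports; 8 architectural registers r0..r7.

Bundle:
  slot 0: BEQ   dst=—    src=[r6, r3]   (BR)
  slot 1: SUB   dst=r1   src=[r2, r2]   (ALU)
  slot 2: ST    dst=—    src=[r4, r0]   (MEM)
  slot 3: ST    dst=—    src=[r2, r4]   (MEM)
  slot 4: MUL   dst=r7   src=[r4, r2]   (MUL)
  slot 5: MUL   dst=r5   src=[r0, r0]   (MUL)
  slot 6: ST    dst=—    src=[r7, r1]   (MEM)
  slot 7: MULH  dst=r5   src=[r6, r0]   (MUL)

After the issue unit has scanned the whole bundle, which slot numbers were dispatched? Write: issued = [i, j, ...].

issued = [0, 1, 2, 5]

(0) want 1×BR +2rd +0wr — yes → AL1|MU1|ME1|BR0|rd4|wr2
(1) want 1×ALU +1rd +1wr — yes → AL0|MU1|ME1|BR0|rd3|wr1
(2) want 1×MEM +2rd +0wr — yes → AL0|MU1|ME0|BR0|rd1|wr1
(3) want 1×MEM +2rd +0wr — FU → AL0|MU1|ME0|BR0|rd1|wr1
(4) want 1×MUL +2rd +1wr — RD_PORT → AL0|MU1|ME0|BR0|rd1|wr1
(5) want 1×MUL +1rd +1wr — yes → AL0|MU0|ME0|BR0|rd0|wr0
(6) want 1×MEM +2rd +0wr — FU → AL0|MU0|ME0|BR0|rd0|wr0
(7) want 1×MUL +2rd +1wr — FU → AL0|MU0|ME0|BR0|rd0|wr0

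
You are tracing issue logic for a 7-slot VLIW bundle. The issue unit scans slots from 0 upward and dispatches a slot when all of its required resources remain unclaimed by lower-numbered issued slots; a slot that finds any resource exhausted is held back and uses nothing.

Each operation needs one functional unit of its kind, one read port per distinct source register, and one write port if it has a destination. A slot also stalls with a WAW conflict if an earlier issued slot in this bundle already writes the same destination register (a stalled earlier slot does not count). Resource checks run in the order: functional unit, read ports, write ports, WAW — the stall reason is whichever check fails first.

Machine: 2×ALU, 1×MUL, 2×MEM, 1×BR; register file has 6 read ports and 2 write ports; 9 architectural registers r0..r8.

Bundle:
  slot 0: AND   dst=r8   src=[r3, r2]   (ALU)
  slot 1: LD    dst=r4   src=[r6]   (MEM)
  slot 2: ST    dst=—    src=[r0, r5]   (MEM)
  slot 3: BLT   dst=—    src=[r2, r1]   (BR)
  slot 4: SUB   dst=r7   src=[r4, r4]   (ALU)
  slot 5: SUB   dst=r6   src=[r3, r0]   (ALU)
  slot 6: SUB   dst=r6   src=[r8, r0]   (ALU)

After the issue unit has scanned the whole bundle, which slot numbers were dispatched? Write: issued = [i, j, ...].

(0) want 1×ALU +2rd +1wr — yes → AL1|MU1|ME2|BR1|rd4|wr1
(1) want 1×MEM +1rd +1wr — yes → AL1|MU1|ME1|BR1|rd3|wr0
(2) want 1×MEM +2rd +0wr — yes → AL1|MU1|ME0|BR1|rd1|wr0
(3) want 1×BR +2rd +0wr — RD_PORT → AL1|MU1|ME0|BR1|rd1|wr0
(4) want 1×ALU +1rd +1wr — WR_PORT → AL1|MU1|ME0|BR1|rd1|wr0
(5) want 1×ALU +2rd +1wr — RD_PORT → AL1|MU1|ME0|BR1|rd1|wr0
(6) want 1×ALU +2rd +1wr — RD_PORT → AL1|MU1|ME0|BR1|rd1|wr0

issued = [0, 1, 2]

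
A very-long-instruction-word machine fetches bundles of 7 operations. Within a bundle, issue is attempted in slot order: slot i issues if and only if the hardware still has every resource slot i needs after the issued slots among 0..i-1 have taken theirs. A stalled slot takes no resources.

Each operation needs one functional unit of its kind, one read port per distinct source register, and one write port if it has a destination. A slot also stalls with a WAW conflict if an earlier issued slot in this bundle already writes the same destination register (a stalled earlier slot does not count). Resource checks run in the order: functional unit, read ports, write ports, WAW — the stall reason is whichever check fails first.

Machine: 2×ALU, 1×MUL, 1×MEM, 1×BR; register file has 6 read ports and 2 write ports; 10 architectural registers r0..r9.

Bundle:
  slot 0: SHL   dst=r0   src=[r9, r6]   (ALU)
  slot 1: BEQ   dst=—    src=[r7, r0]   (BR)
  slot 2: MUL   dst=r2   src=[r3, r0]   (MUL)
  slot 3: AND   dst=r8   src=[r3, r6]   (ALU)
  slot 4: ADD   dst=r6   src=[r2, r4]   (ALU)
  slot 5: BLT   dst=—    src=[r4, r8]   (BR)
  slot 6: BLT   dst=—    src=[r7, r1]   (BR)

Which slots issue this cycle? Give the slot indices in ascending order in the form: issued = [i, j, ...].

(0) want 1×ALU +2rd +1wr — yes → AL1|MU1|ME1|BR1|rd4|wr1
(1) want 1×BR +2rd +0wr — yes → AL1|MU1|ME1|BR0|rd2|wr1
(2) want 1×MUL +2rd +1wr — yes → AL1|MU0|ME1|BR0|rd0|wr0
(3) want 1×ALU +2rd +1wr — RD_PORT → AL1|MU0|ME1|BR0|rd0|wr0
(4) want 1×ALU +2rd +1wr — RD_PORT → AL1|MU0|ME1|BR0|rd0|wr0
(5) want 1×BR +2rd +0wr — FU → AL1|MU0|ME1|BR0|rd0|wr0
(6) want 1×BR +2rd +0wr — FU → AL1|MU0|ME1|BR0|rd0|wr0

issued = [0, 1, 2]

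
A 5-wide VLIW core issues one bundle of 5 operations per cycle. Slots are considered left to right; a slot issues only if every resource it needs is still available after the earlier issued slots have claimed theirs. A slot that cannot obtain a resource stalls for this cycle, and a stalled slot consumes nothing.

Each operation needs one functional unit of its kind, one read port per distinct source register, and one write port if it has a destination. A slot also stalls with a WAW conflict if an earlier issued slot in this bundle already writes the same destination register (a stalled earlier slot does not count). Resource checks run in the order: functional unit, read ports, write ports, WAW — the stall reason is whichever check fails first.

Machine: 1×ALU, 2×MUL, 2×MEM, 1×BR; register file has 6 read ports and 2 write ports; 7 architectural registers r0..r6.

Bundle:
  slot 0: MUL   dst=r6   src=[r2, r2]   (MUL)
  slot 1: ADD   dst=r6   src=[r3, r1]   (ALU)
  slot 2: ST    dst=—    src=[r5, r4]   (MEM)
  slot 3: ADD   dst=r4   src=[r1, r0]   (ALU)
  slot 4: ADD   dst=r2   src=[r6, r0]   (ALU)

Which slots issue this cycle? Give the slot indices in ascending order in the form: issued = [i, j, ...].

issued = [0, 2, 3]

  0. MUL→r6 ⇒ go  {1A/1Mu/2Ld/1B | 5r 1w}
  1. ALU→r6 ⇒ no(WAW)  {1A/1Mu/2Ld/1B | 5r 1w}
  2. MEM ⇒ go  {1A/1Mu/1Ld/1B | 3r 1w}
  3. ALU→r4 ⇒ go  {0A/1Mu/1Ld/1B | 1r 0w}
  4. ALU→r2 ⇒ no(FU)  {0A/1Mu/1Ld/1B | 1r 0w}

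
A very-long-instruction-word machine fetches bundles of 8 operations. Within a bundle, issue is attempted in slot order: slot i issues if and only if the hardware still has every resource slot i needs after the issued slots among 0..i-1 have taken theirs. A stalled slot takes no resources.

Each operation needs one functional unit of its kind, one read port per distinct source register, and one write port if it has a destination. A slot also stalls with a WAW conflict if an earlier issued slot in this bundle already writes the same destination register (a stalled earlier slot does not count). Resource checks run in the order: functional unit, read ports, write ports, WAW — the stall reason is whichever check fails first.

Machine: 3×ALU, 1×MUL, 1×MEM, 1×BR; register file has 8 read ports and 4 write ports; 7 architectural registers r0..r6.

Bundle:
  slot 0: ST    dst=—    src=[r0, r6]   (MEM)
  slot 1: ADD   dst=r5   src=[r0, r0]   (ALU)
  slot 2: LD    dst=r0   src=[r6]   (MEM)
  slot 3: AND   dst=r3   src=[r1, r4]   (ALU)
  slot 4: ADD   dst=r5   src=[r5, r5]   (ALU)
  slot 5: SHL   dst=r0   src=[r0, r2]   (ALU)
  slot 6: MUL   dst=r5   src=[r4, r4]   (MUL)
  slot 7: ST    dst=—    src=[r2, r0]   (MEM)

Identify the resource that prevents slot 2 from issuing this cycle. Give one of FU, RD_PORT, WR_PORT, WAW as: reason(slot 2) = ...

[0] MEM needs rd=2 wr=0: ok; after: ALU=3 MUL=1 MEM=0 BR=1, R=6, W=4
[1] ALU needs rd=1 wr=1: ok; after: ALU=2 MUL=1 MEM=0 BR=1, R=5, W=3
[2] MEM needs rd=1 wr=1: FU; after: ALU=2 MUL=1 MEM=0 BR=1, R=5, W=3
[3] ALU needs rd=2 wr=1: ok; after: ALU=1 MUL=1 MEM=0 BR=1, R=3, W=2
[4] ALU needs rd=1 wr=1: WAW; after: ALU=1 MUL=1 MEM=0 BR=1, R=3, W=2
[5] ALU needs rd=2 wr=1: ok; after: ALU=0 MUL=1 MEM=0 BR=1, R=1, W=1
[6] MUL needs rd=1 wr=1: WAW; after: ALU=0 MUL=1 MEM=0 BR=1, R=1, W=1
[7] MEM needs rd=2 wr=0: FU; after: ALU=0 MUL=1 MEM=0 BR=1, R=1, W=1

reason(slot 2) = FU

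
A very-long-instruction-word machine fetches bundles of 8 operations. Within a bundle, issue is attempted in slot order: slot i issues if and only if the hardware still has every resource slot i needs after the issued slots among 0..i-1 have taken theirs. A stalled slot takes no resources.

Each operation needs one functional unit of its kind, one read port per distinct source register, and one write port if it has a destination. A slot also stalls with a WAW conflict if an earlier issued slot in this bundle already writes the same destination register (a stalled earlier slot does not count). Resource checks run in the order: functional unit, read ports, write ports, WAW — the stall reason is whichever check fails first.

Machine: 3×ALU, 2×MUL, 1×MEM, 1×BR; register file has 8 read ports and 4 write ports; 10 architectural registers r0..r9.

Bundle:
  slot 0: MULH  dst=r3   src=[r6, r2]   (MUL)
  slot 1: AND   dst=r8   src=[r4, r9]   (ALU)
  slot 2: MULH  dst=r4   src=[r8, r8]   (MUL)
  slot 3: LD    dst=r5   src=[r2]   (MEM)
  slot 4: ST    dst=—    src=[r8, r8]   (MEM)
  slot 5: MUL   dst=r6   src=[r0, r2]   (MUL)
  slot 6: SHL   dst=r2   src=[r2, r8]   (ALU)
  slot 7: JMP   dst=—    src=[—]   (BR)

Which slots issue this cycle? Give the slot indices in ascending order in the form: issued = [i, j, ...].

#0 MUL src=r6,r2 dispatched  <A:3 Mu:1 Ld:1 B:1 rd:6 wr:3>
#1 ALU src=r4,r9 dispatched  <A:2 Mu:1 Ld:1 B:1 rd:4 wr:2>
#2 MUL src=r8,r8 dispatched  <A:2 Mu:0 Ld:1 B:1 rd:3 wr:1>
#3 MEM src=r2 dispatched  <A:2 Mu:0 Ld:0 B:1 rd:2 wr:0>
#4 MEM src=r8,r8 held:FU  <A:2 Mu:0 Ld:0 B:1 rd:2 wr:0>
#5 MUL src=r0,r2 held:FU  <A:2 Mu:0 Ld:0 B:1 rd:2 wr:0>
#6 ALU src=r2,r8 held:WR_PORT  <A:2 Mu:0 Ld:0 B:1 rd:2 wr:0>
#7 BR src=- dispatched  <A:2 Mu:0 Ld:0 B:0 rd:2 wr:0>

issued = [0, 1, 2, 3, 7]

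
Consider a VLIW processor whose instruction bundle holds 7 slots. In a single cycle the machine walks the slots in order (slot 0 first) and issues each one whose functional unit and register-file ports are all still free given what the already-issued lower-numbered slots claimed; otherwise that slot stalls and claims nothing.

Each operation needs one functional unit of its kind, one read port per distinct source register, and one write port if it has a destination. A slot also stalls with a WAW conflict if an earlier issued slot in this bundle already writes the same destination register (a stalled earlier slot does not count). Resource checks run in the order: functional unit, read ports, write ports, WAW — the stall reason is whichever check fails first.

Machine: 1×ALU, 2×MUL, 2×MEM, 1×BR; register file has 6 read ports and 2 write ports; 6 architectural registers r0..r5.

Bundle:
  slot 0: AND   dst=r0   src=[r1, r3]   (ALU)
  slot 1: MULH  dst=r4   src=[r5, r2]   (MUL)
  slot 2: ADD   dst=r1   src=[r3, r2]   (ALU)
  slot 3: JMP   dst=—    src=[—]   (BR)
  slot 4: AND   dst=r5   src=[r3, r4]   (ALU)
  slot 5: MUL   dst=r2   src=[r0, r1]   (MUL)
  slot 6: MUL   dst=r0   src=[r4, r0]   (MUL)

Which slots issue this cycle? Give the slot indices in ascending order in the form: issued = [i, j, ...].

(0) want 1×ALU +2rd +1wr — yes → AL0|MU2|ME2|BR1|rd4|wr1
(1) want 1×MUL +2rd +1wr — yes → AL0|MU1|ME2|BR1|rd2|wr0
(2) want 1×ALU +2rd +1wr — FU → AL0|MU1|ME2|BR1|rd2|wr0
(3) want 1×BR +0rd +0wr — yes → AL0|MU1|ME2|BR0|rd2|wr0
(4) want 1×ALU +2rd +1wr — FU → AL0|MU1|ME2|BR0|rd2|wr0
(5) want 1×MUL +2rd +1wr — WR_PORT → AL0|MU1|ME2|BR0|rd2|wr0
(6) want 1×MUL +2rd +1wr — WR_PORT → AL0|MU1|ME2|BR0|rd2|wr0

issued = [0, 1, 3]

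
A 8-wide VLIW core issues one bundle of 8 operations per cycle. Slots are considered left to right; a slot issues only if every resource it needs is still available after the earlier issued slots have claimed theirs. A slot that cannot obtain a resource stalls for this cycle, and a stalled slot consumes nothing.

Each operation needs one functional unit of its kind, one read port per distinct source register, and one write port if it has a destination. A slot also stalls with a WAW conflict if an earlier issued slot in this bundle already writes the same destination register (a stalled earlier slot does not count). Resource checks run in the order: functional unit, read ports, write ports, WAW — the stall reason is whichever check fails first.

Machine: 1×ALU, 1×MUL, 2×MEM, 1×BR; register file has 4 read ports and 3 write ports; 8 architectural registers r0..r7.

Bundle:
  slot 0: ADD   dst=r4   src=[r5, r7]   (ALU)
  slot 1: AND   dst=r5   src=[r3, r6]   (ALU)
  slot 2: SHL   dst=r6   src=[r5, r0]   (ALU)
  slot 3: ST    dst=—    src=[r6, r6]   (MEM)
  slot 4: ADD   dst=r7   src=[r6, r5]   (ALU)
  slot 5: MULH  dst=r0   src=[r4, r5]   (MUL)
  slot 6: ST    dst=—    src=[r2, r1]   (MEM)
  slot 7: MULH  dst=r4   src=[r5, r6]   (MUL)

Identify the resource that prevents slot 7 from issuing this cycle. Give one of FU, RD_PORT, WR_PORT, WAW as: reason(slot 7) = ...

reason(slot 7) = RD_PORT

  0. ALU→r4 ⇒ go  {0A/1Mu/2Ld/1B | 2r 2w}
  1. ALU→r5 ⇒ no(FU)  {0A/1Mu/2Ld/1B | 2r 2w}
  2. ALU→r6 ⇒ no(FU)  {0A/1Mu/2Ld/1B | 2r 2w}
  3. MEM ⇒ go  {0A/1Mu/1Ld/1B | 1r 2w}
  4. ALU→r7 ⇒ no(FU)  {0A/1Mu/1Ld/1B | 1r 2w}
  5. MUL→r0 ⇒ no(RD_PORT)  {0A/1Mu/1Ld/1B | 1r 2w}
  6. MEM ⇒ no(RD_PORT)  {0A/1Mu/1Ld/1B | 1r 2w}
  7. MUL→r4 ⇒ no(RD_PORT)  {0A/1Mu/1Ld/1B | 1r 2w}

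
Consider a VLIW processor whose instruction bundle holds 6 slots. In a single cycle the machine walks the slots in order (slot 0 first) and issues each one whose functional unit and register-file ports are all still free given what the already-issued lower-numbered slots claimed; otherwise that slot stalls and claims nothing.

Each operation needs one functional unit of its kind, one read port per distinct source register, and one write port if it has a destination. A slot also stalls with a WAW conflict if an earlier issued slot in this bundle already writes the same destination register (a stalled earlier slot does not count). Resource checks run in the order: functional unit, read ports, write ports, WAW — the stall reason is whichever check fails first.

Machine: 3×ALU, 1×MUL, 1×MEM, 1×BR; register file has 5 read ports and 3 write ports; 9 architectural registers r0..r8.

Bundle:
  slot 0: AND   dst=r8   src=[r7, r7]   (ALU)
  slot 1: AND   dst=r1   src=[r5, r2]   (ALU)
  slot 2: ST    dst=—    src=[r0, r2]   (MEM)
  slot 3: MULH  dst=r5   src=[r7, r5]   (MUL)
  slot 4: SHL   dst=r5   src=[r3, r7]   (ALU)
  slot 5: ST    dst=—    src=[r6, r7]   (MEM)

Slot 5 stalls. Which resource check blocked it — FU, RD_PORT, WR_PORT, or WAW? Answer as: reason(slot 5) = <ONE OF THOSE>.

[0] ALU needs rd=1 wr=1: ok; after: ALU=2 MUL=1 MEM=1 BR=1, R=4, W=2
[1] ALU needs rd=2 wr=1: ok; after: ALU=1 MUL=1 MEM=1 BR=1, R=2, W=1
[2] MEM needs rd=2 wr=0: ok; after: ALU=1 MUL=1 MEM=0 BR=1, R=0, W=1
[3] MUL needs rd=2 wr=1: RD_PORT; after: ALU=1 MUL=1 MEM=0 BR=1, R=0, W=1
[4] ALU needs rd=2 wr=1: RD_PORT; after: ALU=1 MUL=1 MEM=0 BR=1, R=0, W=1
[5] MEM needs rd=2 wr=0: FU; after: ALU=1 MUL=1 MEM=0 BR=1, R=0, W=1

reason(slot 5) = FU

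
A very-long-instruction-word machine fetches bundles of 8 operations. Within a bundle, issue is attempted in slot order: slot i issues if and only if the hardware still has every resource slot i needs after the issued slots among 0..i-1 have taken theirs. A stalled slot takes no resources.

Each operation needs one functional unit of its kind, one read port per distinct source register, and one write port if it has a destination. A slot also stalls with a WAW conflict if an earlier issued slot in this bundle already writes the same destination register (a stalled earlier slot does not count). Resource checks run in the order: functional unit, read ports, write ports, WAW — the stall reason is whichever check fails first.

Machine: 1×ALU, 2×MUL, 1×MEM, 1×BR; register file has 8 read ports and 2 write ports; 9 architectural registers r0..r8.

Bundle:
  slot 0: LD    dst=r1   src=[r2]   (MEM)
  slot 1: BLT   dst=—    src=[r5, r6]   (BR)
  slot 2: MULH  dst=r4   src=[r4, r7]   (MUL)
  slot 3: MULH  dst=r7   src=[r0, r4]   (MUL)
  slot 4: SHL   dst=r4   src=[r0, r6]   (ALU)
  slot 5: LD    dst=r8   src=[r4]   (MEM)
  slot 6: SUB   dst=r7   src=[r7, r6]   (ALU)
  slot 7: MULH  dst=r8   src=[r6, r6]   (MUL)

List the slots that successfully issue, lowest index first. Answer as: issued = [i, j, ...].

[0] MEM needs rd=1 wr=1: ok; after: ALU=1 MUL=2 MEM=0 BR=1, R=7, W=1
[1] BR needs rd=2 wr=0: ok; after: ALU=1 MUL=2 MEM=0 BR=0, R=5, W=1
[2] MUL needs rd=2 wr=1: ok; after: ALU=1 MUL=1 MEM=0 BR=0, R=3, W=0
[3] MUL needs rd=2 wr=1: WR_PORT; after: ALU=1 MUL=1 MEM=0 BR=0, R=3, W=0
[4] ALU needs rd=2 wr=1: WR_PORT; after: ALU=1 MUL=1 MEM=0 BR=0, R=3, W=0
[5] MEM needs rd=1 wr=1: FU; after: ALU=1 MUL=1 MEM=0 BR=0, R=3, W=0
[6] ALU needs rd=2 wr=1: WR_PORT; after: ALU=1 MUL=1 MEM=0 BR=0, R=3, W=0
[7] MUL needs rd=1 wr=1: WR_PORT; after: ALU=1 MUL=1 MEM=0 BR=0, R=3, W=0

issued = [0, 1, 2]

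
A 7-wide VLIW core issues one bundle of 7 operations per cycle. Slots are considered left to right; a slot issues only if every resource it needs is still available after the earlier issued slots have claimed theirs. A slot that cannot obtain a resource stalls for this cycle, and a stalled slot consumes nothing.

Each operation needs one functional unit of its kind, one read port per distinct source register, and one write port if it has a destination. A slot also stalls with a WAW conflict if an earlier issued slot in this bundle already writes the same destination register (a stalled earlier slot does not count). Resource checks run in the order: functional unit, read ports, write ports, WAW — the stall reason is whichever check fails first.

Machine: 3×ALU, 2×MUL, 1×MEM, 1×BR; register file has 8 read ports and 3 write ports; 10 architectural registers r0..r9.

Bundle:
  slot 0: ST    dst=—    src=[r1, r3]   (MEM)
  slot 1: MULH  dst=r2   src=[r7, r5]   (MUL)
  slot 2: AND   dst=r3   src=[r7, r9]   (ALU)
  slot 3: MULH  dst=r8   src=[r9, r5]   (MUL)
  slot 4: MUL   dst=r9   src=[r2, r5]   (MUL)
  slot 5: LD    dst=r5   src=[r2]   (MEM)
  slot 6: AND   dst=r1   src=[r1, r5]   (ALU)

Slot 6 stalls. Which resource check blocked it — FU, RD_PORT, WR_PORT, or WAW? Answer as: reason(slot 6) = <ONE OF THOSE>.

reason(slot 6) = RD_PORT

  0. MEM ⇒ go  {3A/2Mu/0Ld/1B | 6r 3w}
  1. MUL→r2 ⇒ go  {3A/1Mu/0Ld/1B | 4r 2w}
  2. ALU→r3 ⇒ go  {2A/1Mu/0Ld/1B | 2r 1w}
  3. MUL→r8 ⇒ go  {2A/0Mu/0Ld/1B | 0r 0w}
  4. MUL→r9 ⇒ no(FU)  {2A/0Mu/0Ld/1B | 0r 0w}
  5. MEM→r5 ⇒ no(FU)  {2A/0Mu/0Ld/1B | 0r 0w}
  6. ALU→r1 ⇒ no(RD_PORT)  {2A/0Mu/0Ld/1B | 0r 0w}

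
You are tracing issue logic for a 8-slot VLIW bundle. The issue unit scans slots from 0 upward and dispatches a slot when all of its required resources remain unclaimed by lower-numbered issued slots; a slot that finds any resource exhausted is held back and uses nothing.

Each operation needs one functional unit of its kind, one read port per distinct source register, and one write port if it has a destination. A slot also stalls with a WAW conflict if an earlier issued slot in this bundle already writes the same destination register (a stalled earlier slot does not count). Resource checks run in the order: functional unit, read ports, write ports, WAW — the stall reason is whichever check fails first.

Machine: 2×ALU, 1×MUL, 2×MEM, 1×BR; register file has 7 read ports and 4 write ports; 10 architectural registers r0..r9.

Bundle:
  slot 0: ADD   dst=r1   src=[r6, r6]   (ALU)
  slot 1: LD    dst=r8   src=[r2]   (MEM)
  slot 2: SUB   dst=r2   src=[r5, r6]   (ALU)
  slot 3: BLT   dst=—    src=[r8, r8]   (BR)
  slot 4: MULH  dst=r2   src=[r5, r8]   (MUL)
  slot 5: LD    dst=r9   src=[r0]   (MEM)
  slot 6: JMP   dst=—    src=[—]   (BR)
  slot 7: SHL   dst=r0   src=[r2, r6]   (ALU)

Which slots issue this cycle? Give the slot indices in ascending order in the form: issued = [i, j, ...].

[0] ALU needs rd=1 wr=1: ok; after: ALU=1 MUL=1 MEM=2 BR=1, R=6, W=3
[1] MEM needs rd=1 wr=1: ok; after: ALU=1 MUL=1 MEM=1 BR=1, R=5, W=2
[2] ALU needs rd=2 wr=1: ok; after: ALU=0 MUL=1 MEM=1 BR=1, R=3, W=1
[3] BR needs rd=1 wr=0: ok; after: ALU=0 MUL=1 MEM=1 BR=0, R=2, W=1
[4] MUL needs rd=2 wr=1: WAW; after: ALU=0 MUL=1 MEM=1 BR=0, R=2, W=1
[5] MEM needs rd=1 wr=1: ok; after: ALU=0 MUL=1 MEM=0 BR=0, R=1, W=0
[6] BR needs rd=0 wr=0: FU; after: ALU=0 MUL=1 MEM=0 BR=0, R=1, W=0
[7] ALU needs rd=2 wr=1: FU; after: ALU=0 MUL=1 MEM=0 BR=0, R=1, W=0

issued = [0, 1, 2, 3, 5]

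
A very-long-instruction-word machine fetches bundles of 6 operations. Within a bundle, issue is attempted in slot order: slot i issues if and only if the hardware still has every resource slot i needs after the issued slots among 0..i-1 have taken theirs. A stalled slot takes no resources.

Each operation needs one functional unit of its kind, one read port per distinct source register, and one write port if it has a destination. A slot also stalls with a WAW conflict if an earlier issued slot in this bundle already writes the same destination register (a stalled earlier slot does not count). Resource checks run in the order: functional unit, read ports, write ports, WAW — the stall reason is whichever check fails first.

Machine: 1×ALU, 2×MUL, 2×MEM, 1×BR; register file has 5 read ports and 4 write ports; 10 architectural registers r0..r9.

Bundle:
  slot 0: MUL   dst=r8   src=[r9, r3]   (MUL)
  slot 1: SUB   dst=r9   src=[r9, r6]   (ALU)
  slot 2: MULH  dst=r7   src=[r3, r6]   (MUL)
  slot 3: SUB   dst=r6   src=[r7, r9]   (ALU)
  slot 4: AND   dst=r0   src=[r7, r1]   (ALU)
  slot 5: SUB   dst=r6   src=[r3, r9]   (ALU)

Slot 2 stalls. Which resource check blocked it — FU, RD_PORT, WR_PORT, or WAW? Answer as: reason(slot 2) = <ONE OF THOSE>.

slot 0 (MUL): ISSUE — free A1,Mu1,Ld2,B1 rp3 wp3
slot 1 (ALU): ISSUE — free A0,Mu1,Ld2,B1 rp1 wp2
slot 2 (MUL): stall RD_PORT — free A0,Mu1,Ld2,B1 rp1 wp2
slot 3 (ALU): stall FU — free A0,Mu1,Ld2,B1 rp1 wp2
slot 4 (ALU): stall FU — free A0,Mu1,Ld2,B1 rp1 wp2
slot 5 (ALU): stall FU — free A0,Mu1,Ld2,B1 rp1 wp2

reason(slot 2) = RD_PORT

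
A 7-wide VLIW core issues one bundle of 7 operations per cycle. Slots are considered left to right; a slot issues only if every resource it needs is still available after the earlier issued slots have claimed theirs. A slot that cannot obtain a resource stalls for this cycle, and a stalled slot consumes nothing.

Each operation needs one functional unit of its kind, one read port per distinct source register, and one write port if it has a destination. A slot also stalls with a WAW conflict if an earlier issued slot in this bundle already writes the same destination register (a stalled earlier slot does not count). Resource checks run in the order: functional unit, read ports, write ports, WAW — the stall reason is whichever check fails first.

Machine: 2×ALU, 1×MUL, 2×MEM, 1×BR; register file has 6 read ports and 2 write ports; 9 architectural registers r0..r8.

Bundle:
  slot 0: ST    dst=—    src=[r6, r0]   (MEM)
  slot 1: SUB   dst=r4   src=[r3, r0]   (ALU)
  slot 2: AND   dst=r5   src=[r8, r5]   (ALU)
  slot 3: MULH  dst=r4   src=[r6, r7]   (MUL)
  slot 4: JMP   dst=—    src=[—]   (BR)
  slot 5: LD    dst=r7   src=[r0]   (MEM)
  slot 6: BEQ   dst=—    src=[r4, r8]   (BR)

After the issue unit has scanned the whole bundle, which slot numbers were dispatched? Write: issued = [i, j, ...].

[0] MEM needs rd=2 wr=0: ok; after: ALU=2 MUL=1 MEM=1 BR=1, R=4, W=2
[1] ALU needs rd=2 wr=1: ok; after: ALU=1 MUL=1 MEM=1 BR=1, R=2, W=1
[2] ALU needs rd=2 wr=1: ok; after: ALU=0 MUL=1 MEM=1 BR=1, R=0, W=0
[3] MUL needs rd=2 wr=1: RD_PORT; after: ALU=0 MUL=1 MEM=1 BR=1, R=0, W=0
[4] BR needs rd=0 wr=0: ok; after: ALU=0 MUL=1 MEM=1 BR=0, R=0, W=0
[5] MEM needs rd=1 wr=1: RD_PORT; after: ALU=0 MUL=1 MEM=1 BR=0, R=0, W=0
[6] BR needs rd=2 wr=0: FU; after: ALU=0 MUL=1 MEM=1 BR=0, R=0, W=0

issued = [0, 1, 2, 4]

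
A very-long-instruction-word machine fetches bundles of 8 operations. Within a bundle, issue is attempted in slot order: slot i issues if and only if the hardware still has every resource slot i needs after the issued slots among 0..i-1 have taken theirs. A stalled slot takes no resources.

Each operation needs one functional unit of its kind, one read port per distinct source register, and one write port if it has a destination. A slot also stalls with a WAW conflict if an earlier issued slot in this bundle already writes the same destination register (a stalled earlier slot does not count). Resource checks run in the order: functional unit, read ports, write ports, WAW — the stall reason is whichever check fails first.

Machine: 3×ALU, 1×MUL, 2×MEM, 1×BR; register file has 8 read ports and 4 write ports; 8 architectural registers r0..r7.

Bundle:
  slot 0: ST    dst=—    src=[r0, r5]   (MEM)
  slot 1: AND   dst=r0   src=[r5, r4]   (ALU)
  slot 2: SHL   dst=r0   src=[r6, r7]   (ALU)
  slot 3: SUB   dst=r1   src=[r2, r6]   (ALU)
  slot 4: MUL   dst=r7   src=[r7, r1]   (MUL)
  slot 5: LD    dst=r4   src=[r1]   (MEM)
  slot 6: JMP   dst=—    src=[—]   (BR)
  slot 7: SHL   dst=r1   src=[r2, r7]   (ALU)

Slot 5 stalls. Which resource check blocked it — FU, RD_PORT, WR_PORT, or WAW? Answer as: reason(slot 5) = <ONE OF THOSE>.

reason(slot 5) = RD_PORT

[0] MEM needs rd=2 wr=0: ok; after: ALU=3 MUL=1 MEM=1 BR=1, R=6, W=4
[1] ALU needs rd=2 wr=1: ok; after: ALU=2 MUL=1 MEM=1 BR=1, R=4, W=3
[2] ALU needs rd=2 wr=1: WAW; after: ALU=2 MUL=1 MEM=1 BR=1, R=4, W=3
[3] ALU needs rd=2 wr=1: ok; after: ALU=1 MUL=1 MEM=1 BR=1, R=2, W=2
[4] MUL needs rd=2 wr=1: ok; after: ALU=1 MUL=0 MEM=1 BR=1, R=0, W=1
[5] MEM needs rd=1 wr=1: RD_PORT; after: ALU=1 MUL=0 MEM=1 BR=1, R=0, W=1
[6] BR needs rd=0 wr=0: ok; after: ALU=1 MUL=0 MEM=1 BR=0, R=0, W=1
[7] ALU needs rd=2 wr=1: RD_PORT; after: ALU=1 MUL=0 MEM=1 BR=0, R=0, W=1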